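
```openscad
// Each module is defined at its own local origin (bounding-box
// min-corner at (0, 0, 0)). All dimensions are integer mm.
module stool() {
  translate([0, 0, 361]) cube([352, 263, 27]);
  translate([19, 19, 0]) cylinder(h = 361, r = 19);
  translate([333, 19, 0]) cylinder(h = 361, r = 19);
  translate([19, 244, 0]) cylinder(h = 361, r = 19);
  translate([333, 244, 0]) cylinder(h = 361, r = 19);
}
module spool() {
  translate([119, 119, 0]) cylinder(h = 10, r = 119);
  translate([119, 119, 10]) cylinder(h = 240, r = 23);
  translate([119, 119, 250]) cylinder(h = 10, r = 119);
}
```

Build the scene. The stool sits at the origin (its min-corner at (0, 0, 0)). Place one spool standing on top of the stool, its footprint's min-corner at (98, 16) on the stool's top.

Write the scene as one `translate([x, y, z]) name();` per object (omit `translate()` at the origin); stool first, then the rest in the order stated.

stool();
translate([98, 16, 388]) spool();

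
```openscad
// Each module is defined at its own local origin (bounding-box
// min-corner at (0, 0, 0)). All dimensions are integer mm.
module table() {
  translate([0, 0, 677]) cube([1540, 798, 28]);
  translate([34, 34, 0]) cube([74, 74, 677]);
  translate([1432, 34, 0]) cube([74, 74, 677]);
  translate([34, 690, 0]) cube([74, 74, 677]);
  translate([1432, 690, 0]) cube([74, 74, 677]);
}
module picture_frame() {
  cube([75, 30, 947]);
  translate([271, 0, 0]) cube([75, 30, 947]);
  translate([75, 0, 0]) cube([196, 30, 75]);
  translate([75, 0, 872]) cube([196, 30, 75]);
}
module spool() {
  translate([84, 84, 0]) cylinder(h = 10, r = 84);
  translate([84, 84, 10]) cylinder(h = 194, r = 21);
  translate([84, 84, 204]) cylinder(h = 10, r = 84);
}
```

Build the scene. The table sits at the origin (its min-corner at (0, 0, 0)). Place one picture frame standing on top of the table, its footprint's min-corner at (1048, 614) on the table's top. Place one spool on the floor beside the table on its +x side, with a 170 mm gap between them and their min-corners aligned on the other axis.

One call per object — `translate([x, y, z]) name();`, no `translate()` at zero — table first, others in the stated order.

table();
translate([1048, 614, 705]) picture_frame();
translate([1710, 0, 0]) spool();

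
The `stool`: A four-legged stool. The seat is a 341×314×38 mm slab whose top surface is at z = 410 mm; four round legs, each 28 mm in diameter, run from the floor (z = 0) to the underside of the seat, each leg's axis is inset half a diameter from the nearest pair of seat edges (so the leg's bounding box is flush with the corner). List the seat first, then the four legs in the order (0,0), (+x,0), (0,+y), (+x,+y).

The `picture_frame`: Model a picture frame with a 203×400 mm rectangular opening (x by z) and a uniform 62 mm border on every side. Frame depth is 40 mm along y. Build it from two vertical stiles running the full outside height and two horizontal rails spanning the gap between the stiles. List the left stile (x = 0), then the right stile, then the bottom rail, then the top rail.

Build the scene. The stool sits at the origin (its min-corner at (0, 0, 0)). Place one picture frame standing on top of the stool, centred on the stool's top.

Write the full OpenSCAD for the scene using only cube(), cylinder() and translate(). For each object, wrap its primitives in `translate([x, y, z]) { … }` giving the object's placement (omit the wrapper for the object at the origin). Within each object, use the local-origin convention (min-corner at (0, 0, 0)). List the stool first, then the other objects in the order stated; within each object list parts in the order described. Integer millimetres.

translate([0, 0, 372]) cube([341, 314, 38]);
translate([14, 14, 0]) cylinder(h = 372, r = 14);
translate([327, 14, 0]) cylinder(h = 372, r = 14);
translate([14, 300, 0]) cylinder(h = 372, r = 14);
translate([327, 300, 0]) cylinder(h = 372, r = 14);
translate([7, 137, 410]) {
  cube([62, 40, 524]);
  translate([265, 0, 0]) cube([62, 40, 524]);
  translate([62, 0, 0]) cube([203, 40, 62]);
  translate([62, 0, 462]) cube([203, 40, 62]);
}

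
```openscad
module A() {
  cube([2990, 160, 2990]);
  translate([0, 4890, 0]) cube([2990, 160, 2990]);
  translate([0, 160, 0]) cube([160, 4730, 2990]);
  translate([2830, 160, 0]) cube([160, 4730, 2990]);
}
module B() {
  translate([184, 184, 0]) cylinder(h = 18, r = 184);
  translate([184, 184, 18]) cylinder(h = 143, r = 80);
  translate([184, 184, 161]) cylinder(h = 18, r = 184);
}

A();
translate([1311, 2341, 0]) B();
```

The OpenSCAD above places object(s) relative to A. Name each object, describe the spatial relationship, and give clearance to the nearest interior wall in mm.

A is a house frame. B is a spool. The spool sits inside the house frame, centred. The clearance to the nearest interior wall is 1151 mm.

Clearances: x = 1151, y = 2181; minimum 1151 mm.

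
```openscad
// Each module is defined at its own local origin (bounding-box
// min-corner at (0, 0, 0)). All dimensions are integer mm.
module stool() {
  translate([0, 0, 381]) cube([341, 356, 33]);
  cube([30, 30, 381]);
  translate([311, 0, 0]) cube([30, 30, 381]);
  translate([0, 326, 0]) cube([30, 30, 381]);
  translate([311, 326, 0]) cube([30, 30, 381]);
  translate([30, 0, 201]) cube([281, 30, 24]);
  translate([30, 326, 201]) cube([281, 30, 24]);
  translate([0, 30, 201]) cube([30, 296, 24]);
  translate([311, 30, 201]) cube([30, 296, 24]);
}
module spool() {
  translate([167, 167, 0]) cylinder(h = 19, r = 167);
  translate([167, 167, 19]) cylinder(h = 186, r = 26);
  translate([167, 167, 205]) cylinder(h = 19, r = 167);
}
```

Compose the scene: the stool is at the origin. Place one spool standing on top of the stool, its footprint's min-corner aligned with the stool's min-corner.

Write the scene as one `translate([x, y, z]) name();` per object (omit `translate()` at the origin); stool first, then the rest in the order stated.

stool();
translate([0, 0, 414]) spool();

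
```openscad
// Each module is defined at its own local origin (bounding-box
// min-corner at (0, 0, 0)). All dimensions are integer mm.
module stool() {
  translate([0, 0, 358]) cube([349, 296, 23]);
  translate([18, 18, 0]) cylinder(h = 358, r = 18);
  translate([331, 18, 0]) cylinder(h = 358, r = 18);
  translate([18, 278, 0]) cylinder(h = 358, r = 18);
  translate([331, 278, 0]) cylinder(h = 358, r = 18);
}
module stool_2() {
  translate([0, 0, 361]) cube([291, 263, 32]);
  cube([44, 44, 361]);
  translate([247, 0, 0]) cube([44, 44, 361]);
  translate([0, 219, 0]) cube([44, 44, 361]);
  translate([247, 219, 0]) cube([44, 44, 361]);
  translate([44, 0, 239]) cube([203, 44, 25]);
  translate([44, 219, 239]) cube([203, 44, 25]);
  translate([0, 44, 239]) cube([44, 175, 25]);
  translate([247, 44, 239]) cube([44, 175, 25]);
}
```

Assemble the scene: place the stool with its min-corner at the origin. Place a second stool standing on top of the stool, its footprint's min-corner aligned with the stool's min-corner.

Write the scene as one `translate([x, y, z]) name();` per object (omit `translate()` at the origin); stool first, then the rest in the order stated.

stool();
translate([0, 0, 381]) stool_2();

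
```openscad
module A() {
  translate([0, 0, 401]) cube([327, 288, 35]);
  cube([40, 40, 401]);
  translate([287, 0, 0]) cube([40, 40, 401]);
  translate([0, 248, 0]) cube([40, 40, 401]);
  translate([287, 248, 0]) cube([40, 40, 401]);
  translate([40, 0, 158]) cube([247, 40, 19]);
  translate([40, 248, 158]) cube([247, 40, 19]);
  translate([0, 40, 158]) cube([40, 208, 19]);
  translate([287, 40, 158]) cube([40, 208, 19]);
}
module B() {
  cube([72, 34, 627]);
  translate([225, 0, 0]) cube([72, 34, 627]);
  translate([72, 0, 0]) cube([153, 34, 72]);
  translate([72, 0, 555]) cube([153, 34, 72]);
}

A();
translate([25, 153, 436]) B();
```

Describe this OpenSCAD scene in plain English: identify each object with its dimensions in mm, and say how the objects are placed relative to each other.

A is a simple wooden stool: a rectangular seat 327 mm (x) by 288 mm (y), 35 mm thick, top face at z = 436 mm, on four square legs, each 40×40 mm in cross-section. The legs rest on z = 0, each flush with a corner of the seat. Four stretchers, 40 mm wide and 19 mm tall, connect adjacent legs with their undersides at z = 158 mm, each running between the inner faces of the legs it joins and aligned with the legs' outer faces on the other axis.

B is a rectangular picture frame lying in the x–z plane (depth along y). The opening is 153 mm wide (x) by 483 mm tall (z), surrounded by a border 72 mm wide on all four sides. The frame is 34 mm deep and is made of two full-height vertical stiles with two horizontal rails fitted between them.

The picture frame is on top of the stool.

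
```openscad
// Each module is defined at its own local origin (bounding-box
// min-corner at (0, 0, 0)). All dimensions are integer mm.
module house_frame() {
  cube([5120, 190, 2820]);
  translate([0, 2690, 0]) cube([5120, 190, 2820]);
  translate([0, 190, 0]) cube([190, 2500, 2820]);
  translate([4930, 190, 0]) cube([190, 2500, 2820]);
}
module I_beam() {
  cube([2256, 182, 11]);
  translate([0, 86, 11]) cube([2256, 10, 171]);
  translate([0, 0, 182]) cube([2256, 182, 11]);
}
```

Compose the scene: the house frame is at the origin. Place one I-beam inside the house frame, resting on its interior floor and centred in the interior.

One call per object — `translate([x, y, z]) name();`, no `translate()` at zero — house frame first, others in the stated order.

house_frame();
translate([1432, 1349, 0]) I_beam();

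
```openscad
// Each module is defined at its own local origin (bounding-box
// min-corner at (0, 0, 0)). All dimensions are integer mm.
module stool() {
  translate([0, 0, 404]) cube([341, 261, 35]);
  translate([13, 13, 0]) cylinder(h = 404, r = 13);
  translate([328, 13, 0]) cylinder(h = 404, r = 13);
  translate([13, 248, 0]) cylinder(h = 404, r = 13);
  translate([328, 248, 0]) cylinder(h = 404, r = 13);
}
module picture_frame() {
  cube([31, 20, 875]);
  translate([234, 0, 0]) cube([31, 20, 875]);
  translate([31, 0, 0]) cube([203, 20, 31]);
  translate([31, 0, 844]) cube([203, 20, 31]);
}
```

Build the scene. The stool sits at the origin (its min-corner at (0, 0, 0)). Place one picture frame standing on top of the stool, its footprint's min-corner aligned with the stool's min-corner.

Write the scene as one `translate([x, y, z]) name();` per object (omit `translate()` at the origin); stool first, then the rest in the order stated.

stool();
translate([0, 0, 439]) picture_frame();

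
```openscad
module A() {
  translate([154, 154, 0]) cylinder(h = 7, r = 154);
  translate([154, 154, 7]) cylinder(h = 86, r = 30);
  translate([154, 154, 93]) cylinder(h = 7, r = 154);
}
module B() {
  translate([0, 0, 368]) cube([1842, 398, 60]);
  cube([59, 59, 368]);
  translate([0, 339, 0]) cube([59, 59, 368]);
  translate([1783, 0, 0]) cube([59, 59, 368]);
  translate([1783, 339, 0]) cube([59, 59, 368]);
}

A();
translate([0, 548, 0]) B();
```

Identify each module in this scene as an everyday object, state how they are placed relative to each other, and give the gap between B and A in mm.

The bench's nearest face is 240 mm from the spool's +y face.

A is a spool. B is a bench. The bench is on the floor beside the spool on its +y side. The gap between the bench and the spool is 240 mm.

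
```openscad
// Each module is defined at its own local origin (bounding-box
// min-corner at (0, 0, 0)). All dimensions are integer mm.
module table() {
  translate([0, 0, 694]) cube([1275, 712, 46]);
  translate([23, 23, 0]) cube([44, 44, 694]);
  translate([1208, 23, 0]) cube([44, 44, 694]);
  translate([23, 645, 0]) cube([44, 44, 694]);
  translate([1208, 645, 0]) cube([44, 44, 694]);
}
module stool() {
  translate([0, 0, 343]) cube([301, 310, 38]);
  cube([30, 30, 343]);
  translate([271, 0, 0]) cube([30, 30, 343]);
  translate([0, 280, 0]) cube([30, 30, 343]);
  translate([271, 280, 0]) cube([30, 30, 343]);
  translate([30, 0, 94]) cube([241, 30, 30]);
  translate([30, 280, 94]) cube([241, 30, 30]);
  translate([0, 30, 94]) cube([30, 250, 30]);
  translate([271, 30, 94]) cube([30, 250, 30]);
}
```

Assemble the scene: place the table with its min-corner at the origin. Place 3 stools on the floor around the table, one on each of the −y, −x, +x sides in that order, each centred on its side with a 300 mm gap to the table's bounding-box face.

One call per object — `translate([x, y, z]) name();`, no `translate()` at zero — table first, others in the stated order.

table();
translate([487, -610, 0]) stool();
translate([-601, 201, 0]) stool();
translate([1575, 201, 0]) stool();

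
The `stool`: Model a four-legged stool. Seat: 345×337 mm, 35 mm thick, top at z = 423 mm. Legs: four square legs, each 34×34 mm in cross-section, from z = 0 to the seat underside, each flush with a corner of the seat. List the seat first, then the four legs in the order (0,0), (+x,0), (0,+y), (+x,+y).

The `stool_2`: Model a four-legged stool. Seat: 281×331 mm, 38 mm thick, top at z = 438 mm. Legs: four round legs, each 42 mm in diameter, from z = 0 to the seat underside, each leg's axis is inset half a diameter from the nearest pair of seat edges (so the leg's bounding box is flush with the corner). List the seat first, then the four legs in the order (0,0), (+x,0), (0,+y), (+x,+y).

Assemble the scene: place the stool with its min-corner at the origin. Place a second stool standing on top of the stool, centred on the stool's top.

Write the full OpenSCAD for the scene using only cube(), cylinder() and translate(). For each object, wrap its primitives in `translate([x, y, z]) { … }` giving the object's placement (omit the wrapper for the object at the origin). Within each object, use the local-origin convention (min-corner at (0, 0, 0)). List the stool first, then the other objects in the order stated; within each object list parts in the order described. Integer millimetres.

translate([0, 0, 388]) cube([345, 337, 35]);
cube([34, 34, 388]);
translate([311, 0, 0]) cube([34, 34, 388]);
translate([0, 303, 0]) cube([34, 34, 388]);
translate([311, 303, 0]) cube([34, 34, 388]);
translate([32, 3, 423]) {
  translate([0, 0, 400]) cube([281, 331, 38]);
  translate([21, 21, 0]) cylinder(h = 400, r = 21);
  translate([260, 21, 0]) cylinder(h = 400, r = 21);
  translate([21, 310, 0]) cylinder(h = 400, r = 21);
  translate([260, 310, 0]) cylinder(h = 400, r = 21);
}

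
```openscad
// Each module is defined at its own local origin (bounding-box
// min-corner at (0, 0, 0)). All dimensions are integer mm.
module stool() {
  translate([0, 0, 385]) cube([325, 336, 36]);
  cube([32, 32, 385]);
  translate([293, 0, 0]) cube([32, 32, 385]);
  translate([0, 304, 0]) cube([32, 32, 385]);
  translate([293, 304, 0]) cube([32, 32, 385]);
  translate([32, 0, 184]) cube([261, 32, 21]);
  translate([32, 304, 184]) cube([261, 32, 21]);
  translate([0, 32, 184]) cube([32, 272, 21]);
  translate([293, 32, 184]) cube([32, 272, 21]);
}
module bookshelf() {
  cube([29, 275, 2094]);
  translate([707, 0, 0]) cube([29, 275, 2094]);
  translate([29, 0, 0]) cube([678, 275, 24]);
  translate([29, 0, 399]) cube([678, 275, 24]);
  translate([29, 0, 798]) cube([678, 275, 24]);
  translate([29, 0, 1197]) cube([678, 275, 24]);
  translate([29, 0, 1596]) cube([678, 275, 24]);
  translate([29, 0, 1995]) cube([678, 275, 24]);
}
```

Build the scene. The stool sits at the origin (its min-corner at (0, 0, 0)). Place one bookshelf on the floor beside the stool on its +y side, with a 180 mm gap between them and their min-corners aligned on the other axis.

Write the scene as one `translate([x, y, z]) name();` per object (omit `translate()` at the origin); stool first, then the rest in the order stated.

stool();
translate([0, 516, 0]) bookshelf();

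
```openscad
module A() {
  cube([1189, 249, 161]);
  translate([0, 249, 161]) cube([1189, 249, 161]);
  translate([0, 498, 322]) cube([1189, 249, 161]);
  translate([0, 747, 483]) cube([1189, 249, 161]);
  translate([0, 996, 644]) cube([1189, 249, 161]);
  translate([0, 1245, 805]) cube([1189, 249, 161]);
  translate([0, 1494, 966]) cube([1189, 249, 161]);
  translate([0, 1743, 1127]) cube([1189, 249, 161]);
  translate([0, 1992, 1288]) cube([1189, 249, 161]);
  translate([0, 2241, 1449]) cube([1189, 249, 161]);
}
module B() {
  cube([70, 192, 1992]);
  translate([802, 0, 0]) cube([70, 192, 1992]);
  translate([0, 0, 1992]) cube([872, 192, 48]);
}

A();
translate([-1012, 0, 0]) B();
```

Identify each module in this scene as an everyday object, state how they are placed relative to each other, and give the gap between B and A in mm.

The door frame's nearest face is 140 mm from the staircase's −x face.

A is a staircase. B is a door frame. The door frame is on the floor beside the staircase on its −x side. The gap between the door frame and the staircase is 140 mm.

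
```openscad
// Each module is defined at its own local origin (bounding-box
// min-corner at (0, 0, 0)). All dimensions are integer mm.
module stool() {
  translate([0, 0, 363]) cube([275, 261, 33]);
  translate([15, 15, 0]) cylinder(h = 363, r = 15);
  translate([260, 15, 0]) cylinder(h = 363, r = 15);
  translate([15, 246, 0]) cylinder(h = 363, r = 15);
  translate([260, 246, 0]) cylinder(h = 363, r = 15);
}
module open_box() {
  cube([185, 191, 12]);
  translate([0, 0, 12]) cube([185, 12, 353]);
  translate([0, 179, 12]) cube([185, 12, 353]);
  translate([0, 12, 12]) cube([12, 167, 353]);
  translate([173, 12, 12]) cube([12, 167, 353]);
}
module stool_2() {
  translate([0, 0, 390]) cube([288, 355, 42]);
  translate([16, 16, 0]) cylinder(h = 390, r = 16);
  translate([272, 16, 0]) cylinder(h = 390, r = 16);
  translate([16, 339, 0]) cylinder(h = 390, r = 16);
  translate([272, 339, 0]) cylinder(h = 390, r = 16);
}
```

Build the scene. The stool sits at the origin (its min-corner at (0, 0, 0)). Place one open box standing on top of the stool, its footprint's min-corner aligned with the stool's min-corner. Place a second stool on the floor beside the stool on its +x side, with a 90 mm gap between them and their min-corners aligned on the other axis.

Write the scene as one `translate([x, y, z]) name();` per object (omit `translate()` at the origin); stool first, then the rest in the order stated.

stool();
translate([0, 0, 396]) open_box();
translate([365, 0, 0]) stool_2();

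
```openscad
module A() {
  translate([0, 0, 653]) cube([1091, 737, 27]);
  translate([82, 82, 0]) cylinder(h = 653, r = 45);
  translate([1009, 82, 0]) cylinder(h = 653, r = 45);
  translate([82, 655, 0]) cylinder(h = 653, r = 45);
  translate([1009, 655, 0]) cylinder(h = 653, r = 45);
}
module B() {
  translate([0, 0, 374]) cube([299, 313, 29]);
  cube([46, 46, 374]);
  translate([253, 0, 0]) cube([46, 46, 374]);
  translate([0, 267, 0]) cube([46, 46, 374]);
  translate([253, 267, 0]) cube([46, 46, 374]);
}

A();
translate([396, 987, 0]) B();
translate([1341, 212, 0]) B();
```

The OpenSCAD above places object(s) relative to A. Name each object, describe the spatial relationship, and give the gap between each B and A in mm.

Each stool's nearest face is 250 mm from the table's bounding box.

A is a table. B is a stool. Two stools sit around the table at the +y, +x sides. The gap between each stool and the table is 250 mm.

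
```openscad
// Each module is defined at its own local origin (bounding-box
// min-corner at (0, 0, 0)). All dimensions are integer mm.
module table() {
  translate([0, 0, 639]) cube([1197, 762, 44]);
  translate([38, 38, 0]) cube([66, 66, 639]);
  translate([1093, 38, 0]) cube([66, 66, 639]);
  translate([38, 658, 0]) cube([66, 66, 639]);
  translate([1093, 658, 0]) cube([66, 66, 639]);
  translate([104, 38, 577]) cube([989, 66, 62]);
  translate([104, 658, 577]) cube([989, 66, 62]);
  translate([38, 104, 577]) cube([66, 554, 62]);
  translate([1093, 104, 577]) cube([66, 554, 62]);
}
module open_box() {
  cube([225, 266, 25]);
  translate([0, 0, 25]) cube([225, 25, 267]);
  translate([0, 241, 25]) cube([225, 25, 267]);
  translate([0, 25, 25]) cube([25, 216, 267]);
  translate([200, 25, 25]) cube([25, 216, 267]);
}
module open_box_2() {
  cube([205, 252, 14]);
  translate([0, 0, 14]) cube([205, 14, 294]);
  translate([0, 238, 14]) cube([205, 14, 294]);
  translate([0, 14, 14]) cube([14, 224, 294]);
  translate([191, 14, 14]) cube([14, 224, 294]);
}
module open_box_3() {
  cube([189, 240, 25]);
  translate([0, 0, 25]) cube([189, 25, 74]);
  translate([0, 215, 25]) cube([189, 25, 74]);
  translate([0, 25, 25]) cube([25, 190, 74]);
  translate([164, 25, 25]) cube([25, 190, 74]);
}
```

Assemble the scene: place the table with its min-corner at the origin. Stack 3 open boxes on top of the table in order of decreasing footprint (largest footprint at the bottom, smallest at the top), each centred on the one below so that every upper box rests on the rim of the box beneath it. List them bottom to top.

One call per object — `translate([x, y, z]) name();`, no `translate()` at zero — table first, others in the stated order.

table();
translate([486, 248, 683]) open_box();
translate([496, 255, 975]) open_box_2();
translate([504, 261, 1283]) open_box_3();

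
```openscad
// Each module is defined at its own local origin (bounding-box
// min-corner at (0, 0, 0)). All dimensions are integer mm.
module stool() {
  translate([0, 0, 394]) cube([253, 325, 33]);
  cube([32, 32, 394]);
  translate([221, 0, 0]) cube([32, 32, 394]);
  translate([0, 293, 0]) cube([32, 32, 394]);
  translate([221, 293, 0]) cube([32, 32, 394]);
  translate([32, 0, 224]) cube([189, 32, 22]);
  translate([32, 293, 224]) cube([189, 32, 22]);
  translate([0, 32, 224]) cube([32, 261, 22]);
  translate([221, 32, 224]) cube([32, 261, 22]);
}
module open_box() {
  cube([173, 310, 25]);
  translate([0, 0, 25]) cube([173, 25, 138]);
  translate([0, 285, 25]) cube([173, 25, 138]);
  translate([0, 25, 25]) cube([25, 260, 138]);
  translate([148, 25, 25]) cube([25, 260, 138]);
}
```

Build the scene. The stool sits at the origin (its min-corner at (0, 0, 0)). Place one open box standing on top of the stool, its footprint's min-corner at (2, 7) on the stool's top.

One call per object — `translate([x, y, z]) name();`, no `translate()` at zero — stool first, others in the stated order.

stool();
translate([2, 7, 427]) open_box();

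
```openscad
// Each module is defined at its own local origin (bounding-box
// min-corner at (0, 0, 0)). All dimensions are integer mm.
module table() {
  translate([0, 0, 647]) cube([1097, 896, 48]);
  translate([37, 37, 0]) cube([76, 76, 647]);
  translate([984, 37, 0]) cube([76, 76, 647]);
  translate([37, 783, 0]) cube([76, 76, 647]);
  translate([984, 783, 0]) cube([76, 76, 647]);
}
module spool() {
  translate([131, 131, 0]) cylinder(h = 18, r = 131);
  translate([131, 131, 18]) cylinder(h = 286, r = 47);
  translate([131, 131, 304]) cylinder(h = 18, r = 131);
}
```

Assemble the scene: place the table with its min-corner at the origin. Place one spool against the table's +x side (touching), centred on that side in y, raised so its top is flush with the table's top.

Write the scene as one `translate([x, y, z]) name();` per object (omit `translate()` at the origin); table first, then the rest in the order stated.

table();
translate([1097, 317, 373]) spool();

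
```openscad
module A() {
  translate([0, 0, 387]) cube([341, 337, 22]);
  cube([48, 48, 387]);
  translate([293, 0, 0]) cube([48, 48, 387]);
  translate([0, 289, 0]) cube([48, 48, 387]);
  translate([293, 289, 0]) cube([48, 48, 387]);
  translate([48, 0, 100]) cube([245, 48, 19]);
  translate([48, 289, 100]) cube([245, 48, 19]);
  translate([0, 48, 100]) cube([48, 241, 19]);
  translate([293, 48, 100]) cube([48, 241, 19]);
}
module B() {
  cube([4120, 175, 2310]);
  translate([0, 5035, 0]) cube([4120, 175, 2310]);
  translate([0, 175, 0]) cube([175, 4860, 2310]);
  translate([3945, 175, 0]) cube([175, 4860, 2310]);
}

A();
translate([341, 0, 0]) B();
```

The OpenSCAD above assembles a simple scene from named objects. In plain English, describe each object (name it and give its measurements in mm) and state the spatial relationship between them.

A is a simple wooden stool: a rectangular seat 341 mm (x) by 337 mm (y), 22 mm thick, top face at z = 409 mm, on four square legs, each 48×48 mm in cross-section. The legs rest on z = 0, each flush with a corner of the seat. Four stretchers, 48 mm wide and 19 mm tall, connect adjacent legs with their undersides at z = 100 mm, each running between the inner faces of the legs it joins and aligned with the legs' outer faces on the other axis.

B is the wall frame of a small rectangular building: four walls, each 2310 mm tall and 175 mm thick, enclosing a footprint 4120 mm (x) by 5210 mm (y) outside-to-outside, with no floor or roof. The front and back walls (the −y and +y sides) span the full width; the two side walls fit between them.

The house frame is against the stool's +x side, with their −y faces flush.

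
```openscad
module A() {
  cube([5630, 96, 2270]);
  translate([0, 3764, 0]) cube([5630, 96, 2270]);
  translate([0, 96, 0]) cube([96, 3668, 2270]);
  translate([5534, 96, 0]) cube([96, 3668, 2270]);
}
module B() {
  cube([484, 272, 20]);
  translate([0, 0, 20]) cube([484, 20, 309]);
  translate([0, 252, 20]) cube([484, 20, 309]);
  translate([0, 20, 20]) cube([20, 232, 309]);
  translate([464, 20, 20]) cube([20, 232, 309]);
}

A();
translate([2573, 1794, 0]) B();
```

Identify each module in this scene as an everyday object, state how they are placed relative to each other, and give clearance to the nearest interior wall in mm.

A is a house frame. B is an open box. The open box sits inside the house frame, centred. The clearance to the nearest interior wall is 1698 mm.

Clearances: x = 2477, y = 1698; minimum 1698 mm.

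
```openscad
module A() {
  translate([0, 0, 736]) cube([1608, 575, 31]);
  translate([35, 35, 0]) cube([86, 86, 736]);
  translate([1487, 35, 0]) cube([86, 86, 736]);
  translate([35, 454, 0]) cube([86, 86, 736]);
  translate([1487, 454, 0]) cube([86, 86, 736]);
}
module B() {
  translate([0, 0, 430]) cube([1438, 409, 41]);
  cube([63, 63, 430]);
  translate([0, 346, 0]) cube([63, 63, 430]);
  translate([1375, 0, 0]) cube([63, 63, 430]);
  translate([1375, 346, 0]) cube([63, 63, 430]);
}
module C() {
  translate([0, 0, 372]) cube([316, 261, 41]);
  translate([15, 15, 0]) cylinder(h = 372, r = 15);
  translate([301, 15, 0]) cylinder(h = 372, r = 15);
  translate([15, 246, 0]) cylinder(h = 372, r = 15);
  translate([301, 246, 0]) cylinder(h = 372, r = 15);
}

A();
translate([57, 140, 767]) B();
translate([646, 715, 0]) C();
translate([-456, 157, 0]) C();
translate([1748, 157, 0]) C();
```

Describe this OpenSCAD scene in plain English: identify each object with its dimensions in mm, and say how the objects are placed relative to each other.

A is a table with a 1608×575 mm rectangular top, 31 mm thick, top surface at z = 767 mm, supported by four 86×86 mm square legs, each inset 35 mm from the nearest pair of top edges, running from the floor.

B is a bench: a 1438×409 mm seat slab, 41 mm thick, top at z = 471 mm, on four 63×63 mm square legs flush with the seat corners and standing on z = 0.

C is a four-legged stool. The seat is a 316×261×41 mm slab whose top surface is at z = 413 mm; four round legs, each 30 mm in diameter, run from the floor (z = 0) to the underside of the seat, each leg's axis is inset half a diameter from the nearest pair of seat edges (so the leg's bounding box is flush with the corner).

The bench is on top of the table. Three stools sit around the table at the +y, −x, +x sides.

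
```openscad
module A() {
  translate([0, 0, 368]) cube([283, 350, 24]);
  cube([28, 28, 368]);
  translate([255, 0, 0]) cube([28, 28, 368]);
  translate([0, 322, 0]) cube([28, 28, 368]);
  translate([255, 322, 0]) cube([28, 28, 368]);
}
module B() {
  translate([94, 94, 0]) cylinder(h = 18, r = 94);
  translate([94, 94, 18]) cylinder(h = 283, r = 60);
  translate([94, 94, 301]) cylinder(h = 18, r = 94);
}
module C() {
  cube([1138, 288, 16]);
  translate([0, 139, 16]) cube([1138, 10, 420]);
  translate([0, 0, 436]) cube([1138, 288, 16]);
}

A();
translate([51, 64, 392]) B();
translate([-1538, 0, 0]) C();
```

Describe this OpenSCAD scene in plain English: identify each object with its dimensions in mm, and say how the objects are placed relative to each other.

A is a four-legged stool. The seat is 283×350 mm, 24 mm thick, top at z = 392 mm. It stands on four square legs, each 28×28 mm in cross-section, from z = 0 to the seat underside, each flush with a corner of the seat.

B is a spool: two coaxial disc flanges of radius 94 mm and thickness 18 mm, joined by a core cylinder of radius 60 mm and height 283 mm. The lower flange rests on z = 0 and the three cylinders share a vertical axis.

C is an I-beam lying along x, 1138 mm long. Overall section height 452 mm. Two flanges 288 mm wide (y) and 16 mm thick, one on the floor and one at the top; a web 10 mm thick runs between them, centred on the flange width.

The spool is on top of the stool. The I-beam is on the floor beside the stool on its −x side.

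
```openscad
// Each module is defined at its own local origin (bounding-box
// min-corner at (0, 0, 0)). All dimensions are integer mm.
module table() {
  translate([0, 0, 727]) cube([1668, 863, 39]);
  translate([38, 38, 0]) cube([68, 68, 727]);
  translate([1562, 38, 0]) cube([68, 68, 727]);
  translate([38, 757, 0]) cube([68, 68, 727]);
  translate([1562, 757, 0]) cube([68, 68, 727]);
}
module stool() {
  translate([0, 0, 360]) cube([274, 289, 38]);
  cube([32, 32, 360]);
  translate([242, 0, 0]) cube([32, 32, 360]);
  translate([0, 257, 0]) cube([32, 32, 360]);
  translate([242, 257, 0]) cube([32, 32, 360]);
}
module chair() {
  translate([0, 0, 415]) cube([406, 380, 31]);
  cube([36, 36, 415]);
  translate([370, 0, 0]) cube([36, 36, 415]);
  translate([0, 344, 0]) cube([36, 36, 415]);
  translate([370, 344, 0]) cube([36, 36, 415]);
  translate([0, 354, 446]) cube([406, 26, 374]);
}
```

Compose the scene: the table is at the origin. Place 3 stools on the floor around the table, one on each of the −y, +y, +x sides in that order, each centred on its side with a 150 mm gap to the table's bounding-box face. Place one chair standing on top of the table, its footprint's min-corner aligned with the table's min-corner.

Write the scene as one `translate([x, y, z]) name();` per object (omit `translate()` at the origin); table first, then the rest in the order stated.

table();
translate([697, -439, 0]) stool();
translate([697, 1013, 0]) stool();
translate([1818, 287, 0]) stool();
translate([0, 0, 766]) chair();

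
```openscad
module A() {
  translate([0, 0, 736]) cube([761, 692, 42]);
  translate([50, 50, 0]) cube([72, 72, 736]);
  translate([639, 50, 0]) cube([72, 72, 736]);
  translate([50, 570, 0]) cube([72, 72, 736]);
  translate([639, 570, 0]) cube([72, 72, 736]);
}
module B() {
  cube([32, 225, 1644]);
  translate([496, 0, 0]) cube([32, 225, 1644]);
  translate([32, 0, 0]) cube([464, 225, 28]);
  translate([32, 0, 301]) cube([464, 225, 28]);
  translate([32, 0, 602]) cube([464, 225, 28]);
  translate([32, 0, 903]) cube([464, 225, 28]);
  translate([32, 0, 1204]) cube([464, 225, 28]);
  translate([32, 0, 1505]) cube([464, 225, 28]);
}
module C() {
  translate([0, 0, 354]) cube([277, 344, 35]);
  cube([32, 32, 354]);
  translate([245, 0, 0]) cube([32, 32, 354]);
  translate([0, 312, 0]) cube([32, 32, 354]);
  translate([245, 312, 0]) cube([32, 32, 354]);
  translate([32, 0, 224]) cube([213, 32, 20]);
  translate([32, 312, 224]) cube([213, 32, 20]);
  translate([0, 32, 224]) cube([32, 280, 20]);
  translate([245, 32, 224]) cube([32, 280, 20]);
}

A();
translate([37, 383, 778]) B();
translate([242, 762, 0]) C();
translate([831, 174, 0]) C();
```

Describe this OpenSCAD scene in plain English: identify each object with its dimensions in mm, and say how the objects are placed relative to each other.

A is a rectangular dining table. The top is 761×692×42 mm with its upper surface at z = 778 mm. It stands on four 72×72 mm square legs, each inset 50 mm from the nearest pair of top edges, running from the floor to the underside of the top.

B is an open bookshelf. Two side panels, each 32 mm thick, 225 mm deep and 1644 mm tall, stand 528 mm apart (outside-to-outside). Between them sit 6 shelves, each 28 mm thick and 225 mm deep, spanning the full gap between the sides. The bottom shelf rests on the floor (its underside at z = 0) and the clear gap between one shelf's top and the next shelf's underside is 273 mm.

C is a four-legged stool. The seat is a 277×344×35 mm slab whose top surface is at z = 389 mm; four square legs, each 32×32 mm in cross-section, run from the floor (z = 0) to the underside of the seat, each flush with a corner of the seat. Four stretchers, 32 mm wide and 20 mm tall, connect adjacent legs with their undersides at z = 224 mm, each running between the inner faces of the legs it joins and aligned with the legs' outer faces on the other axis.

The bookshelf is on top of the table. Two stools sit around the table at the +y, +x sides.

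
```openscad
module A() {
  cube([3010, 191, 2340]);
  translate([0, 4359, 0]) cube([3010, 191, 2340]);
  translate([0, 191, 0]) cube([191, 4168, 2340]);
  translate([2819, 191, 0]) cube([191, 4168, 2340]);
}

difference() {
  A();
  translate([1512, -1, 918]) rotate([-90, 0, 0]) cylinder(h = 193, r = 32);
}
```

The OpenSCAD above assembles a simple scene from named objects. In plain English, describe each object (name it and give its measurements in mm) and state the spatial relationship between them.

A is a box-shaped house frame (walls only): outside footprint 3010×4550 mm, wall height 2340 mm, wall thickness 191 mm. The two y-facing walls run the full x-width; the two x-facing walls fit between the inner faces of the y-facing walls.

The house frame has a circular hole of radius 32 mm through its front wall, centred at (x = 1512, z = 918).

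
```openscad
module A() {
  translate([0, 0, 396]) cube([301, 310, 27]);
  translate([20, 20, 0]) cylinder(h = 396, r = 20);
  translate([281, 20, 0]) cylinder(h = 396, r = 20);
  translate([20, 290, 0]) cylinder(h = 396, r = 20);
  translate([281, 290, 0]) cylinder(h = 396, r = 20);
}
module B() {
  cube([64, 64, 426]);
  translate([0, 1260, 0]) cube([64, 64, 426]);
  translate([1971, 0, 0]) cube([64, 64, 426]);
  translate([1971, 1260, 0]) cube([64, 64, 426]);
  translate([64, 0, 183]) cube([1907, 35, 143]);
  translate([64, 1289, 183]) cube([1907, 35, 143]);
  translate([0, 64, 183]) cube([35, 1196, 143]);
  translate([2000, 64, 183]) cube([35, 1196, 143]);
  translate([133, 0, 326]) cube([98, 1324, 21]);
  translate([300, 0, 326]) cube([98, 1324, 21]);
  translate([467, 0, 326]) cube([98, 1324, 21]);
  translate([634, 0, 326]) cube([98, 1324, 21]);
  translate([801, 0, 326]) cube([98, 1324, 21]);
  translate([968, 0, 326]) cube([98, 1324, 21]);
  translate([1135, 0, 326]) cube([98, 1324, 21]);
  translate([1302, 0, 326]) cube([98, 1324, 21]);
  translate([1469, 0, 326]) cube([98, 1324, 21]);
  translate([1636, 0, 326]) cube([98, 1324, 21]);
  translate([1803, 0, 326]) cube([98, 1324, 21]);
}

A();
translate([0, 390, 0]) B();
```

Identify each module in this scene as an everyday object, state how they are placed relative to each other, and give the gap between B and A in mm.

The bed frame's nearest face is 80 mm from the stool's +y face.

A is a stool. B is a bed frame. The bed frame is on the floor beside the stool on its +y side. The gap between the bed frame and the stool is 80 mm.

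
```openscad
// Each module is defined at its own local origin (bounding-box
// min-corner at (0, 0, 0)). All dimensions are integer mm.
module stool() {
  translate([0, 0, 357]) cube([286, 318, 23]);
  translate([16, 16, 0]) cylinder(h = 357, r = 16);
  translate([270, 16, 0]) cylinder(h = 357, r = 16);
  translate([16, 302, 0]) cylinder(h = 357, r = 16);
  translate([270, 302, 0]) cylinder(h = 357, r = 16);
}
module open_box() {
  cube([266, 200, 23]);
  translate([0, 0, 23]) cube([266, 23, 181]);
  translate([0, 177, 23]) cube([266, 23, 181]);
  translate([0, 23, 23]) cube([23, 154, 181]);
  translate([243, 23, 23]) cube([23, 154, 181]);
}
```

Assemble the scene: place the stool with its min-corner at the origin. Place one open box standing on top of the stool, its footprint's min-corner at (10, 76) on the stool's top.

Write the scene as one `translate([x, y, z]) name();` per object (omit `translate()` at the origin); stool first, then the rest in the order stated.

stool();
translate([10, 76, 380]) open_box();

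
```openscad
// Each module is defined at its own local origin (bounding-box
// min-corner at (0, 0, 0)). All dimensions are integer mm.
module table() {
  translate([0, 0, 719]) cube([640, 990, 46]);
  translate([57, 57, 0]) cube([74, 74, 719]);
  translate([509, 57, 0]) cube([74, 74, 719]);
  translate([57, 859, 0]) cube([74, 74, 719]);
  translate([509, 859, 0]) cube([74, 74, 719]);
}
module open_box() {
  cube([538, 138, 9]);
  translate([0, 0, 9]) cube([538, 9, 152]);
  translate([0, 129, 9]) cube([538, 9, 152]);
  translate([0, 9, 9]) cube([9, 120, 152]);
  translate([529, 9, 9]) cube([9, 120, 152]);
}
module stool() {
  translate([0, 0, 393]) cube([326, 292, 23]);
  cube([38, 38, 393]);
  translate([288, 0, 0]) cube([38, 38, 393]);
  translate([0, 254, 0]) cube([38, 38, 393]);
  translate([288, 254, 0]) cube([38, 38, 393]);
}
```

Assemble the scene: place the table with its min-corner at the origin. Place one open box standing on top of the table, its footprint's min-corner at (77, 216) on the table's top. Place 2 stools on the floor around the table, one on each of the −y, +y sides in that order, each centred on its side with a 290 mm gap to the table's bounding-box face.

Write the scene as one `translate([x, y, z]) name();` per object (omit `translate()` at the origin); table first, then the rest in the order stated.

table();
translate([77, 216, 765]) open_box();
translate([157, -582, 0]) stool();
translate([157, 1280, 0]) stool();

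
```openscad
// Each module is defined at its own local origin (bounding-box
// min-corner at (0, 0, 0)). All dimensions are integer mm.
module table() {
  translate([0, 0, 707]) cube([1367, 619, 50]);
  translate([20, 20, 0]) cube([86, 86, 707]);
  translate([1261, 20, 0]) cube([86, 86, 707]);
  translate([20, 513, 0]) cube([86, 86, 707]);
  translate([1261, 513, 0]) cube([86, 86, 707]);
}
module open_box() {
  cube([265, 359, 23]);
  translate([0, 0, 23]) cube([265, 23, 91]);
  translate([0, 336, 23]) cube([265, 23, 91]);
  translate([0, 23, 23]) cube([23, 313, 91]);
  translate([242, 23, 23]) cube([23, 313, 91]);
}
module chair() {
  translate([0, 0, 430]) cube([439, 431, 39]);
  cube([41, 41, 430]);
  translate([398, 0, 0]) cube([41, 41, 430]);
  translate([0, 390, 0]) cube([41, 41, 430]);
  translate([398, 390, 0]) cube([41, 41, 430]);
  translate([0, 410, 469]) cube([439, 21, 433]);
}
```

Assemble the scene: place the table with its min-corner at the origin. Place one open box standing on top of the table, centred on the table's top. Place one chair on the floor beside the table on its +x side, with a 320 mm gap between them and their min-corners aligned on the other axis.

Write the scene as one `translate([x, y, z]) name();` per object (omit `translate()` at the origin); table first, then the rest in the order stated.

table();
translate([551, 130, 757]) open_box();
translate([1687, 0, 0]) chair();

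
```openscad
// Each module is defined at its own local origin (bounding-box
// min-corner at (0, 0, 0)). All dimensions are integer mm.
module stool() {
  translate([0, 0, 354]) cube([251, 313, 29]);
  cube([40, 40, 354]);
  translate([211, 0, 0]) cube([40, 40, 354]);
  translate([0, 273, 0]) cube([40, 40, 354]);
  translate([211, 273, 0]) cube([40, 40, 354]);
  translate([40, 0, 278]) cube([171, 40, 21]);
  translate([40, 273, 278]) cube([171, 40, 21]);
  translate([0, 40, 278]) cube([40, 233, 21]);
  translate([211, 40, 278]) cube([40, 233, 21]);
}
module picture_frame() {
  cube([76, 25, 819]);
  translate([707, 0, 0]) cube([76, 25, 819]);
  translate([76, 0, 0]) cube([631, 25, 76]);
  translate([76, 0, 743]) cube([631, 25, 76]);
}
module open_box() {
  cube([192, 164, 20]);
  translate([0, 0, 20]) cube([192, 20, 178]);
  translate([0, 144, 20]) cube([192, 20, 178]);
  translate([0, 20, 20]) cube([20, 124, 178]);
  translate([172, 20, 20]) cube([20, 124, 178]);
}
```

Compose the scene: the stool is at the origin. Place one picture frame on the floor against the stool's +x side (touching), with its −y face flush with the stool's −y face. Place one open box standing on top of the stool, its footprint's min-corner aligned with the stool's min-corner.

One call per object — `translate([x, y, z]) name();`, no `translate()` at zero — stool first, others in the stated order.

stool();
translate([251, 0, 0]) picture_frame();
translate([0, 0, 383]) open_box();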